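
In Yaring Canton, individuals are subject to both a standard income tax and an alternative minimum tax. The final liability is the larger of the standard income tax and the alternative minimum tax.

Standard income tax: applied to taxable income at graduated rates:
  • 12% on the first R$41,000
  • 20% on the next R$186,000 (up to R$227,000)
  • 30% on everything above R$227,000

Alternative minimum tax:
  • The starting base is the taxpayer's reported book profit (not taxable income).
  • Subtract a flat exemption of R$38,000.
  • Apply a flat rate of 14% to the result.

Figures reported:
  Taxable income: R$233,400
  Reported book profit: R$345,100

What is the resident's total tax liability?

Standard income tax:
  R$41,000 × 12% = R$4,920
  R$186,000 × 20% = R$37,200
  R$6,400 × 30% = R$1,920
  → R$44,040

Alternative minimum tax:
  Base (reported book profit): R$345,100
  Less exemption R$38,000 → base R$307,100
  R$307,100 × 14% = R$42,994

R$44,040 > R$42,994, so the standard income tax governs.

R$44,040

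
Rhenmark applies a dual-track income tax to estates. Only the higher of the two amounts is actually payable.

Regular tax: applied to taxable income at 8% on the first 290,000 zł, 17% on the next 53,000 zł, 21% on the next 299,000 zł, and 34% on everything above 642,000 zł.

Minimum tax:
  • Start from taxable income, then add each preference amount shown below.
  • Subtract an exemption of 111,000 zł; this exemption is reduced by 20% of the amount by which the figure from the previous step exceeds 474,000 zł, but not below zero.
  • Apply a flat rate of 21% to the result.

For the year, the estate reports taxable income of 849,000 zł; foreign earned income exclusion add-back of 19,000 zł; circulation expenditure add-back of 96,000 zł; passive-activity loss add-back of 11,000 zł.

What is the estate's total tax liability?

202,482 zł

Regular tax:
  290,000 zł × 8% = 23,200 zł
  53,000 zł × 17% = 9,010 zł
  299,000 zł × 21% = 62,790 zł
  207,000 zł × 34% = 70,380 zł
  → 165,380 zł

Minimum tax:
  Adjusted income: 849,000 zł + 19,000 zł + 96,000 zł + 11,000 zł = 975,000 zł
  Exemption: 111,000 zł − 20% × (975,000 zł − 474,000 zł) = 111,000 zł − 100,200 zł = 10,800 zł
  Base: 975,000 zł − 10,800 zł = 964,200 zł
  964,200 zł × 21% = 202,482 zł

202,482 zł > 165,380 zł, so the minimum tax is the binding amount.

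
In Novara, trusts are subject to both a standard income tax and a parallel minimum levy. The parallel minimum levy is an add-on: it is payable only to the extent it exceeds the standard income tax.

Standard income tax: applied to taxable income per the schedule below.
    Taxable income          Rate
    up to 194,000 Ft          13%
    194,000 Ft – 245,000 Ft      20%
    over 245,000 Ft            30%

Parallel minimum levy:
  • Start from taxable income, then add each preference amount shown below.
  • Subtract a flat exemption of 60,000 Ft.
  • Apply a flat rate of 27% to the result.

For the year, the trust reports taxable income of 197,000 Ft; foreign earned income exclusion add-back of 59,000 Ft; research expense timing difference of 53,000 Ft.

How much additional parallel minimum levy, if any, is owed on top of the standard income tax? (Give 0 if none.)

Standard income tax:
  194,000 Ft × 13% = 25,220 Ft
  3,000 Ft × 20% = 600 Ft
  → 25,820 Ft

Parallel minimum levy:
  Adjusted income: 197,000 Ft + 59,000 Ft + 53,000 Ft = 309,000 Ft
  Less exemption 60,000 Ft → base 249,000 Ft
  249,000 Ft × 27% = 67,230 Ft

Excess of parallel minimum levy over standard income tax: 67,230 Ft − 25,820 Ft = 41,410 Ft.

41,410 Ft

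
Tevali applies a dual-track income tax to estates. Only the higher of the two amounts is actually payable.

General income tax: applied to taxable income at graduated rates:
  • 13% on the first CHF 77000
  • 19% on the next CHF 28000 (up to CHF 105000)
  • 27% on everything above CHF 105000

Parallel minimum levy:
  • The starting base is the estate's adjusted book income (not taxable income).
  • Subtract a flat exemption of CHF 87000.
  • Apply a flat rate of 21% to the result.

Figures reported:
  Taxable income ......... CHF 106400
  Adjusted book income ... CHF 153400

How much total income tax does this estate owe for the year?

CHF 15708

Parallel minimum levy:
  Base (adjusted book income): CHF 153400
  Less exemption CHF 87000 → base CHF 66400
  CHF 66400 × 21% = CHF 13944

General income tax:
  CHF 77000 × 13% = CHF 10010
  CHF 28000 × 19% = CHF 5320
  CHF 1400 × 27% = CHF 378
  → CHF 15708

CHF 15708 > CHF 13944, so the general income tax governs.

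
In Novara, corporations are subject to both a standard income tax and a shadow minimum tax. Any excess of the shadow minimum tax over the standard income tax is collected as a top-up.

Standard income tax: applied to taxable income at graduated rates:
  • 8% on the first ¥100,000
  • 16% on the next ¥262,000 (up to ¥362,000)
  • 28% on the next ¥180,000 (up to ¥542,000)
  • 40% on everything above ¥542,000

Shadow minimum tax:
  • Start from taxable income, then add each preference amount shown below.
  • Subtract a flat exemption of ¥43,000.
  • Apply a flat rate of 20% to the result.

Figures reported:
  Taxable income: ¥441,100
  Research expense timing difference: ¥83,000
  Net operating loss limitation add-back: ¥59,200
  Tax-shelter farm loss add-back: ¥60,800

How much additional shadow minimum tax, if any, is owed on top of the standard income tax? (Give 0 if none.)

Shadow minimum tax:
  Adjusted income: ¥441,100 + ¥83,000 + ¥59,200 + ¥60,800 = ¥644,100
  Less exemption ¥43,000 → base ¥601,100
  ¥601,100 × 20% = ¥120,220

Standard income tax:
  ¥100,000 × 8% = ¥8,000
  ¥262,000 × 16% = ¥41,920
  ¥79,100 × 28% = ¥22,148
  → ¥72,068

Excess of shadow minimum tax over standard income tax: ¥120,220 − ¥72,068 = ¥48,152.

¥48,152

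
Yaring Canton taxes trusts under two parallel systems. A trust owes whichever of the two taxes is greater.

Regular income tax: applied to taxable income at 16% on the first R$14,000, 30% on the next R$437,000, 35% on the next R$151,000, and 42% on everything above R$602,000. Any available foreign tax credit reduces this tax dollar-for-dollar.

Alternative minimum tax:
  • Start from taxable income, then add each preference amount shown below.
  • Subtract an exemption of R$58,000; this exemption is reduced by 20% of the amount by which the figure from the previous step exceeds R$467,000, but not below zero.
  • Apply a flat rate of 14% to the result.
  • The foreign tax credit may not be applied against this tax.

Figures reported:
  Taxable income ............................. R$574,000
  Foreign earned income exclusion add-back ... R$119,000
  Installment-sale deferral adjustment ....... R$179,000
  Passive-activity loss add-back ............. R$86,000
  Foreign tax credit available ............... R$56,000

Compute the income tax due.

R$134,120

Regular income tax:
  R$14,000 × 16% = R$2,240
  R$437,000 × 30% = R$131,100
  R$123,000 × 35% = R$43,050
  → R$176,390
  Less foreign tax credit R$56,000 → R$120,390

Alternative minimum tax:
  Adjusted income: R$574,000 + R$119,000 + R$179,000 + R$86,000 = R$958,000
  Exemption: 20% × (R$958,000 − R$467,000) = R$98,200 ≥ R$58,000, so the exemption is fully phased out
  Base: R$958,000 − R$0 = R$958,000
  R$958,000 × 14% = R$134,120

R$134,120 > R$120,390, so the alternative minimum tax is the binding amount.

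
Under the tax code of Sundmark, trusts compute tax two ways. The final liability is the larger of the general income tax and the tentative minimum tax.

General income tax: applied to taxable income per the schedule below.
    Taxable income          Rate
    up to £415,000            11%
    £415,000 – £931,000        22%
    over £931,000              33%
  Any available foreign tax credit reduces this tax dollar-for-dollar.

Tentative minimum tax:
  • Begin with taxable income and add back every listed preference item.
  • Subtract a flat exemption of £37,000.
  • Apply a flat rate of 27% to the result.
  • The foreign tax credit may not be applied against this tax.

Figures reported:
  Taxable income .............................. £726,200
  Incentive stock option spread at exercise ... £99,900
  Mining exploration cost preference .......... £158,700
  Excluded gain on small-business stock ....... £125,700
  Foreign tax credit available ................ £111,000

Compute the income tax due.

£289,845

General income tax:
  £415,000 × 11% = £45,650
  £311,200 × 22% = £68,464
  → £114,114
  Less foreign tax credit £111,000 → £3,114

Tentative minimum tax:
  Adjusted income: £726,200 + £99,900 + £158,700 + £125,700 = £1,110,500
  Less exemption £37,000 → base £1,073,500
  £1,073,500 × 27% = £289,845

£289,845 > £3,114, so the tentative minimum tax is the binding amount.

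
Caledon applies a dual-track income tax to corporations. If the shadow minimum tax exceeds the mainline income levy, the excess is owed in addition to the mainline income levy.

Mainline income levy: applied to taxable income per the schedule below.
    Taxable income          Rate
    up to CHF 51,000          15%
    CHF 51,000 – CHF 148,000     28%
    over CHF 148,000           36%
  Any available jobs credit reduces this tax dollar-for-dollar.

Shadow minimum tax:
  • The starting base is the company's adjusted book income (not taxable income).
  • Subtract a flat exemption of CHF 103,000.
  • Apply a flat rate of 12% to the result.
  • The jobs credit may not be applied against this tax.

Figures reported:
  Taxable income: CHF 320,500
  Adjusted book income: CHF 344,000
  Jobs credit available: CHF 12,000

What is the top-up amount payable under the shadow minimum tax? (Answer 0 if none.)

Mainline income levy:
  CHF 51,000 × 15% = CHF 7,650
  CHF 97,000 × 28% = CHF 27,160
  CHF 172,500 × 36% = CHF 62,100
  → CHF 96,910
  Less jobs credit CHF 12,000 → CHF 84,910

Shadow minimum tax:
  Base (adjusted book income): CHF 344,000
  Less exemption CHF 103,000 → base CHF 241,000
  CHF 241,000 × 12% = CHF 28,920

CHF 28,920 ≤ CHF 84,910, so no add-on is due.

CHF 0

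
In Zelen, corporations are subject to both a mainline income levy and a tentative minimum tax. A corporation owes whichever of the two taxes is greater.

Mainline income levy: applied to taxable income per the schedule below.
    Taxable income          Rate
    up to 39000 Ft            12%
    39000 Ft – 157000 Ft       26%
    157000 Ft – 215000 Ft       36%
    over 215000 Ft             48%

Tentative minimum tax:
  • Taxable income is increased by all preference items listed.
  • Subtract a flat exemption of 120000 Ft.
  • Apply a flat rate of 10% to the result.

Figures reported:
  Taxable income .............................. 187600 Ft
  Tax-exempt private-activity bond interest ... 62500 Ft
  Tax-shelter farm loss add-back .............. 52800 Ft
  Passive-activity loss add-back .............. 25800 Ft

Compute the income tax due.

46376 Ft

Mainline income levy:
  39000 Ft × 12% = 4680 Ft
  118000 Ft × 26% = 30680 Ft
  30600 Ft × 36% = 11016 Ft
  → 46376 Ft

Tentative minimum tax:
  Adjusted income: 187600 Ft + 62500 Ft + 52800 Ft + 25800 Ft = 328700 Ft
  Less exemption 120000 Ft → base 208700 Ft
  208700 Ft × 10% = 20870 Ft

46376 Ft > 20870 Ft, so the mainline income levy governs.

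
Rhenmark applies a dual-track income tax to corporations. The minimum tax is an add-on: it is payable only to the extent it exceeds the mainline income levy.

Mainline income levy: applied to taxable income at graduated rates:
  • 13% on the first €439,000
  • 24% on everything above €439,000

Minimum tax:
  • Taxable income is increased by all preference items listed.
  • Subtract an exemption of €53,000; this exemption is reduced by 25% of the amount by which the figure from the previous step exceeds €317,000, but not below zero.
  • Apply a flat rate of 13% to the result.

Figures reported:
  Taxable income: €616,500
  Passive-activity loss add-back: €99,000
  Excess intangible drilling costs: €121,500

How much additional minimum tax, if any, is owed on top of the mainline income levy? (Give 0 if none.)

€9,140

Mainline income levy:
  €439,000 × 13% = €57,070
  €177,500 × 24% = €42,600
  → €99,670

Minimum tax:
  Adjusted income: €616,500 + €99,000 + €121,500 = €837,000
  Exemption: 25% × (€837,000 − €317,000) = €130,000 ≥ €53,000, so the exemption is fully phased out
  Base: €837,000 − €0 = €837,000
  €837,000 × 13% = €108,810

Excess of minimum tax over mainline income levy: €108,810 − €99,670 = €9,140.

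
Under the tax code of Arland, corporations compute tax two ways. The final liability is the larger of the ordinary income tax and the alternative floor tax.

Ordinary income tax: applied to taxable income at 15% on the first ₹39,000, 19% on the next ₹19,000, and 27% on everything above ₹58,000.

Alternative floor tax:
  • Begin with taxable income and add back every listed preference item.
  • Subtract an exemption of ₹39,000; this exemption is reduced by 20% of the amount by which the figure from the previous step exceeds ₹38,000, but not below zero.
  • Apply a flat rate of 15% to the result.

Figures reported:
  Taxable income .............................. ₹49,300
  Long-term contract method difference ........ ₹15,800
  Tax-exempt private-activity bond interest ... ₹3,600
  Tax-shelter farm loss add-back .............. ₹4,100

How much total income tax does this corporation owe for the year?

₹7,807

Ordinary income tax:
  ₹39,000 × 15% = ₹5,850
  ₹10,300 × 19% = ₹1,957
  → ₹7,807

Alternative floor tax:
  Adjusted income: ₹49,300 + ₹15,800 + ₹3,600 + ₹4,100 = ₹72,800
  Exemption: ₹39,000 − 20% × (₹72,800 − ₹38,000) = ₹39,000 − ₹6,960 = ₹32,040
  Base: ₹72,800 − ₹32,040 = ₹40,760
  ₹40,760 × 15% = ₹6,114

₹7,807 > ₹6,114, so the ordinary income tax governs.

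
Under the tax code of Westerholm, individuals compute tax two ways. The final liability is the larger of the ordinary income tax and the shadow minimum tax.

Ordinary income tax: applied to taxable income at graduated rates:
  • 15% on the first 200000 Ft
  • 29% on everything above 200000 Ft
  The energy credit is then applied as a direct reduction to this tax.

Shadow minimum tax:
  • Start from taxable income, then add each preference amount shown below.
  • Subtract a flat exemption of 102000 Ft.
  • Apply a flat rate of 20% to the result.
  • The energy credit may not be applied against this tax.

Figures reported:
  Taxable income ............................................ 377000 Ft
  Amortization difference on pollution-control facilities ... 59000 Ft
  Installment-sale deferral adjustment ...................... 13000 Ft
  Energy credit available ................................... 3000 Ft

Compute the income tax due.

78330 Ft

Ordinary income tax:
  200000 Ft × 15% = 30000 Ft
  177000 Ft × 29% = 51330 Ft
  → 81330 Ft
  Less energy credit 3000 Ft → 78330 Ft

Shadow minimum tax:
  Adjusted income: 377000 Ft + 59000 Ft + 13000 Ft = 449000 Ft
  Less exemption 102000 Ft → base 347000 Ft
  347000 Ft × 20% = 69400 Ft

78330 Ft > 69400 Ft, so the ordinary income tax governs.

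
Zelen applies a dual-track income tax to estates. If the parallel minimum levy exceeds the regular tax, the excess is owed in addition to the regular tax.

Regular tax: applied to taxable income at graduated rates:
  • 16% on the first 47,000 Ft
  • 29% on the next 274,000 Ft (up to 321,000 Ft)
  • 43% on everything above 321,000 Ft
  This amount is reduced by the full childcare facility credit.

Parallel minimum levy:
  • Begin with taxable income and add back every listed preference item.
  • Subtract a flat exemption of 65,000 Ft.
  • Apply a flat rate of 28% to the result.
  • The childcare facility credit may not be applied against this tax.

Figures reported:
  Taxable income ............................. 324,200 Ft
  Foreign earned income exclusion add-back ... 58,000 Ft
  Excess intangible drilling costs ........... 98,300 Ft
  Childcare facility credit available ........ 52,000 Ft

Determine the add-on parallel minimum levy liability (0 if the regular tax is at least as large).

Regular tax:
  47,000 Ft × 16% = 7,520 Ft
  274,000 Ft × 29% = 79,460 Ft
  3,200 Ft × 43% = 1,376 Ft
  → 88,356 Ft
  Less childcare facility credit 52,000 Ft → 36,356 Ft

Parallel minimum levy:
  Adjusted income: 324,200 Ft + 58,000 Ft + 98,300 Ft = 480,500 Ft
  Less exemption 65,000 Ft → base 415,500 Ft
  415,500 Ft × 28% = 116,340 Ft

Excess of parallel minimum levy over regular tax: 116,340 Ft − 36,356 Ft = 79,984 Ft.

79,984 Ft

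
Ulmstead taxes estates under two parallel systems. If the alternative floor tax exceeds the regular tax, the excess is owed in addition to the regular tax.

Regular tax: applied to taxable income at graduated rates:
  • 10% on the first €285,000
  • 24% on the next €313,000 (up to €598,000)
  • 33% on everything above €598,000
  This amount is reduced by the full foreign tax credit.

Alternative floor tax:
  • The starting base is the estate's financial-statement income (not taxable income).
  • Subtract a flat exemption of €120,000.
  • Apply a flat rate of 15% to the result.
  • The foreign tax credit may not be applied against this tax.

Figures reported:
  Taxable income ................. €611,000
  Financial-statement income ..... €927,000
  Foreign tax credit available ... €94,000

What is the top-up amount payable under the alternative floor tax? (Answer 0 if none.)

€107,140

Alternative floor tax:
  Base (financial-statement income): €927,000
  Less exemption €120,000 → base €807,000
  €807,000 × 15% = €121,050

Regular tax:
  €285,000 × 10% = €28,500
  €313,000 × 24% = €75,120
  €13,000 × 33% = €4,290
  → €107,910
  Less foreign tax credit €94,000 → €13,910

Excess of alternative floor tax over regular tax: €121,050 − €13,910 = €107,140.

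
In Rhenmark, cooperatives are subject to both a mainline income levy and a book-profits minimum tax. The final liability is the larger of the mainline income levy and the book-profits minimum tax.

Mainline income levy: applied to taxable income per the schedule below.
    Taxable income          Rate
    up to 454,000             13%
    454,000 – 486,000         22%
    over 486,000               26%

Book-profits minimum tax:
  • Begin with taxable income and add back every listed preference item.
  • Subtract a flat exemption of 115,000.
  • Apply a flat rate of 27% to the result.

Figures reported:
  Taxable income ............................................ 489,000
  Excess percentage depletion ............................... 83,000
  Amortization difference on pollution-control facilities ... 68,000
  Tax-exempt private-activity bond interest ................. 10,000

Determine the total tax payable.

Mainline income levy:
  454,000 × 13% = 59,020
  32,000 × 22% = 7,040
  3,000 × 26% = 780
  → 66,840

Book-profits minimum tax:
  Adjusted income: 489,000 + 83,000 + 68,000 + 10,000 = 650,000
  Less exemption 115,000 → base 535,000
  535,000 × 27% = 144,450

144,450 > 66,840, so the book-profits minimum tax is the binding amount.

144,450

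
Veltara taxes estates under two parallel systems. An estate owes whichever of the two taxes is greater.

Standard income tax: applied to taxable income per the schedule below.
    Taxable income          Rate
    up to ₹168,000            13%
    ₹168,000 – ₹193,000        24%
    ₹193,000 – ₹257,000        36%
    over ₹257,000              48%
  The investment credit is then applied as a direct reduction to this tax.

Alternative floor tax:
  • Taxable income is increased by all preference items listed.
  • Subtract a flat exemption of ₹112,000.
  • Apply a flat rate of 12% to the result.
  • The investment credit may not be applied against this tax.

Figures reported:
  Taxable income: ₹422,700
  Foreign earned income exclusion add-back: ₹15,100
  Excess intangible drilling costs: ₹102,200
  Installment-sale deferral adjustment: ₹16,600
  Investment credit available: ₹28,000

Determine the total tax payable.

Alternative floor tax:
  Adjusted income: ₹422,700 + ₹15,100 + ₹102,200 + ₹16,600 = ₹556,600
  Less exemption ₹112,000 → base ₹444,600
  ₹444,600 × 12% = ₹53,352

Standard income tax:
  ₹168,000 × 13% = ₹21,840
  ₹25,000 × 24% = ₹6,000
  ₹64,000 × 36% = ₹23,040
  ₹165,700 × 48% = ₹79,536
  → ₹130,416
  Less investment credit ₹28,000 → ₹102,416

₹102,416 > ₹53,352, so the standard income tax governs.

₹102,416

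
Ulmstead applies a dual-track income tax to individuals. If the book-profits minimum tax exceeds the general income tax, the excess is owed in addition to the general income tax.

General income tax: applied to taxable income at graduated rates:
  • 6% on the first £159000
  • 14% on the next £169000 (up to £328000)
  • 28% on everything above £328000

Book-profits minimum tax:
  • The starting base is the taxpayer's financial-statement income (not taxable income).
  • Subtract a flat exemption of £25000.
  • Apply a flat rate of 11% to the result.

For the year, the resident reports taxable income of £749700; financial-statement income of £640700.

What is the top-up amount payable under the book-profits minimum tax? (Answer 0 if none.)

£0

Book-profits minimum tax:
  Base (financial-statement income): £640700
  Less exemption £25000 → base £615700
  £615700 × 11% = £67727

General income tax:
  £159000 × 6% = £9540
  £169000 × 14% = £23660
  £421700 × 28% = £118076
  → £151276

£67727 ≤ £151276, so no add-on is due.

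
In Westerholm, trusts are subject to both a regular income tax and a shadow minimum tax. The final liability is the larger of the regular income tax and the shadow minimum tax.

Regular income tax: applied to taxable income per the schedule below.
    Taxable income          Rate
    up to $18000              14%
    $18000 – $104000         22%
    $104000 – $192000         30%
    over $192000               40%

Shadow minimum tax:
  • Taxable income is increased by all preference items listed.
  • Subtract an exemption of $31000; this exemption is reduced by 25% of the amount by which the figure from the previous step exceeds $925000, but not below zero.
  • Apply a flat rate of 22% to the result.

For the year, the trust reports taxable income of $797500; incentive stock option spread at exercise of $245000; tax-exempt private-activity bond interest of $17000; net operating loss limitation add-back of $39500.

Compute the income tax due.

Regular income tax:
  $18000 × 14% = $2520
  $86000 × 22% = $18920
  $88000 × 30% = $26400
  $605500 × 40% = $242200
  → $290040

Shadow minimum tax:
  Adjusted income: $797500 + $245000 + $17000 + $39500 = $1099000
  Exemption: 25% × ($1099000 − $925000) = $43500 ≥ $31000, so the exemption is fully phased out
  Base: $1099000 − $0 = $1099000
  $1099000 × 22% = $241780

$290040 > $241780, so the regular income tax governs.

$290040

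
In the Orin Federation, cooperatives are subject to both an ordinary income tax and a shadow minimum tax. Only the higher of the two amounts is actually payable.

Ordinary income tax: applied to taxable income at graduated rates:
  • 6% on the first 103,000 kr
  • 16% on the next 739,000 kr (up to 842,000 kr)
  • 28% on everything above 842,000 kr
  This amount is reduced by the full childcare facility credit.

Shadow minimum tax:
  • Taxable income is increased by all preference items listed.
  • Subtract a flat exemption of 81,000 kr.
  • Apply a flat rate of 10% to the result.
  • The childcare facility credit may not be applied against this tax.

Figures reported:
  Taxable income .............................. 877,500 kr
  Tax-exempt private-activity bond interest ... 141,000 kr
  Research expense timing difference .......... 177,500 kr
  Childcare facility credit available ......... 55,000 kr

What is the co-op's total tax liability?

Ordinary income tax:
  103,000 kr × 6% = 6,180 kr
  739,000 kr × 16% = 118,240 kr
  35,500 kr × 28% = 9,940 kr
  → 134,360 kr
  Less childcare facility credit 55,000 kr → 79,360 kr

Shadow minimum tax:
  Adjusted income: 877,500 kr + 141,000 kr + 177,500 kr = 1,196,000 kr
  Less exemption 81,000 kr → base 1,115,000 kr
  1,115,000 kr × 10% = 111,500 kr

111,500 kr > 79,360 kr, so the shadow minimum tax is the binding amount.

111,500 kr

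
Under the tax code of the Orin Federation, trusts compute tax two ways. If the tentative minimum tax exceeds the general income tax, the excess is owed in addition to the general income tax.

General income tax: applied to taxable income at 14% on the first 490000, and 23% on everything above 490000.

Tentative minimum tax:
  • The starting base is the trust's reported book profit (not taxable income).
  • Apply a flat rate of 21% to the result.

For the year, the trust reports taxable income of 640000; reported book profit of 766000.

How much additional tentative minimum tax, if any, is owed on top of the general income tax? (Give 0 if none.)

57760

Tentative minimum tax:
  Base (reported book profit): 766000
  766000 × 21% = 160860

General income tax:
  490000 × 14% = 68600
  150000 × 23% = 34500
  → 103100

Excess of tentative minimum tax over general income tax: 160860 − 103100 = 57760.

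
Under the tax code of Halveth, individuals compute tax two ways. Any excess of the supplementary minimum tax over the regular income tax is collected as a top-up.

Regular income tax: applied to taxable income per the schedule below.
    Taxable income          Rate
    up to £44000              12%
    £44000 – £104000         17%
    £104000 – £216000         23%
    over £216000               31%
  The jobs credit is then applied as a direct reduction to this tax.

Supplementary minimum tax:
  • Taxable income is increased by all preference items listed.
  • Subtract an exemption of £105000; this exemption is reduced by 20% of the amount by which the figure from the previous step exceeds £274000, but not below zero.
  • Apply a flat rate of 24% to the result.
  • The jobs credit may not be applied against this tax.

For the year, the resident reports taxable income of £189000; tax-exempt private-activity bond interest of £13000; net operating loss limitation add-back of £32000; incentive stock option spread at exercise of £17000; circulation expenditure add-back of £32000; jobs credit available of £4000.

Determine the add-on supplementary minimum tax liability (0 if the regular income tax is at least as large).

Supplementary minimum tax:
  Adjusted income: £189000 + £13000 + £32000 + £17000 + £32000 = £283000
  Exemption: £105000 − 20% × (£283000 − £274000) = £105000 − £1800 = £103200
  Base: £283000 − £103200 = £179800
  £179800 × 24% = £43152

Regular income tax:
  £44000 × 12% = £5280
  £60000 × 17% = £10200
  £85000 × 23% = £19550
  → £35030
  Less jobs credit £4000 → £31030

Excess of supplementary minimum tax over regular income tax: £43152 − £31030 = £12122.

£12122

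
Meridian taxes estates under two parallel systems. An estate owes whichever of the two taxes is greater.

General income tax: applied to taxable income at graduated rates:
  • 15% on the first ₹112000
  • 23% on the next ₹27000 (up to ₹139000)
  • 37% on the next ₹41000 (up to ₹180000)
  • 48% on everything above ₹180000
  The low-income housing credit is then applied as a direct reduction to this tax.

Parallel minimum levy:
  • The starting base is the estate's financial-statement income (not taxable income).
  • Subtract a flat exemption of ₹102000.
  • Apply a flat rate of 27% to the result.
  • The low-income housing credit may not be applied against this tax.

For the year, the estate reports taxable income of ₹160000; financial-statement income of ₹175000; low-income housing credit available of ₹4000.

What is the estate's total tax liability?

Parallel minimum levy:
  Base (financial-statement income): ₹175000
  Less exemption ₹102000 → base ₹73000
  ₹73000 × 27% = ₹19710

General income tax:
  ₹112000 × 15% = ₹16800
  ₹27000 × 23% = ₹6210
  ₹21000 × 37% = ₹7770
  → ₹30780
  Less low-income housing credit ₹4000 → ₹26780

₹26780 > ₹19710, so the general income tax governs.

₹26780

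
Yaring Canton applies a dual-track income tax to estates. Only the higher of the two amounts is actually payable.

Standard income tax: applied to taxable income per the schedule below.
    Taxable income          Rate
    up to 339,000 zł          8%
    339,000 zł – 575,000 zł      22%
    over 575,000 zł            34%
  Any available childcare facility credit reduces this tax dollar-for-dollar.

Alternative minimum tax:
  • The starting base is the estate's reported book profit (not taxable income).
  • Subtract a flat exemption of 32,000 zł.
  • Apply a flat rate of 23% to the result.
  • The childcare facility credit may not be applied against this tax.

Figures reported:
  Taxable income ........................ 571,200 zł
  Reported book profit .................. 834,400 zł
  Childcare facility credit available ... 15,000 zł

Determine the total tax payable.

Alternative minimum tax:
  Base (reported book profit): 834,400 zł
  Less exemption 32,000 zł → base 802,400 zł
  802,400 zł × 23% = 184,552 zł

Standard income tax:
  339,000 zł × 8% = 27,120 zł
  232,200 zł × 22% = 51,084 zł
  → 78,204 zł
  Less childcare facility credit 15,000 zł → 63,204 zł

184,552 zł > 63,204 zł, so the alternative minimum tax is the binding amount.

184,552 zł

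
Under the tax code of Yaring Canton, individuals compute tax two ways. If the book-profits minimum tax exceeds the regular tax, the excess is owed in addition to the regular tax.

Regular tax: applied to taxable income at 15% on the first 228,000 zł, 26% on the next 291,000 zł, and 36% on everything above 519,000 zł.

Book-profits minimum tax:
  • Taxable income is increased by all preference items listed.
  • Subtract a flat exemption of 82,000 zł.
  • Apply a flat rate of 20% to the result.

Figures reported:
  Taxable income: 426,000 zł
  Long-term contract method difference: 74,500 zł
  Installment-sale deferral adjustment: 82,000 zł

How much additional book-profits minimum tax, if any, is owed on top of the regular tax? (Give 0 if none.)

14,420 zł

Book-profits minimum tax:
  Adjusted income: 426,000 zł + 74,500 zł + 82,000 zł = 582,500 zł
  Less exemption 82,000 zł → base 500,500 zł
  500,500 zł × 20% = 100,100 zł

Regular tax:
  228,000 zł × 15% = 34,200 zł
  198,000 zł × 26% = 51,480 zł
  → 85,680 zł

Excess of book-profits minimum tax over regular tax: 100,100 zł − 85,680 zł = 14,420 zł.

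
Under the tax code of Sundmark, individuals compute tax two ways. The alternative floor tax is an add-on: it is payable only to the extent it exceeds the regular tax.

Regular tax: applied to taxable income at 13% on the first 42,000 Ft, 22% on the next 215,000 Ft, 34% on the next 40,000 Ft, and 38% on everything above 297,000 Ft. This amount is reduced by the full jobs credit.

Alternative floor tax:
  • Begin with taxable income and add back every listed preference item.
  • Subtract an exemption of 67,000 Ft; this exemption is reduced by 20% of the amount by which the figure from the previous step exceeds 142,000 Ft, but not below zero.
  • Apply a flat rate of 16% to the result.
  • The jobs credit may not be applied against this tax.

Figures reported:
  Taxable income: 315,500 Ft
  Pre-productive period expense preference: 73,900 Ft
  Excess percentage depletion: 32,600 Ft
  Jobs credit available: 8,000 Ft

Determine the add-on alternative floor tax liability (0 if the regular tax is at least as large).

370 Ft

Alternative floor tax:
  Adjusted income: 315,500 Ft + 73,900 Ft + 32,600 Ft = 422,000 Ft
  Exemption: 67,000 Ft − 20% × (422,000 Ft − 142,000 Ft) = 67,000 Ft − 56,000 Ft = 11,000 Ft
  Base: 422,000 Ft − 11,000 Ft = 411,000 Ft
  411,000 Ft × 16% = 65,760 Ft

Regular tax:
  42,000 Ft × 13% = 5,460 Ft
  215,000 Ft × 22% = 47,300 Ft
  40,000 Ft × 34% = 13,600 Ft
  18,500 Ft × 38% = 7,030 Ft
  → 73,390 Ft
  Less jobs credit 8,000 Ft → 65,390 Ft

Excess of alternative floor tax over regular tax: 65,760 Ft − 65,390 Ft = 370 Ft.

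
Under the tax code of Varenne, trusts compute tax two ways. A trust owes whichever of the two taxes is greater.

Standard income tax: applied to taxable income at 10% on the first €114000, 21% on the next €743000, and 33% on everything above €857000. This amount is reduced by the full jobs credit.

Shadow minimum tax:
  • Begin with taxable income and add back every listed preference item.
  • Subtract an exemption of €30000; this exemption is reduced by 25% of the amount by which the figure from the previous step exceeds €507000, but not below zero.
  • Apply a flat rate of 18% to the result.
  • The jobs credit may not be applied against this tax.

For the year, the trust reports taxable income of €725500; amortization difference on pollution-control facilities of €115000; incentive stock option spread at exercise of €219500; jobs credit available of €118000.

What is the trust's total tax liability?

€190800

Standard income tax:
  €114000 × 10% = €11400
  €611500 × 21% = €128415
  → €139815
  Less jobs credit €118000 → €21815

Shadow minimum tax:
  Adjusted income: €725500 + €115000 + €219500 = €1060000
  Exemption: 25% × (€1060000 − €507000) = €138250 ≥ €30000, so the exemption is fully phased out
  Base: €1060000 − €0 = €1060000
  €1060000 × 18% = €190800

€190800 > €21815, so the shadow minimum tax is the binding amount.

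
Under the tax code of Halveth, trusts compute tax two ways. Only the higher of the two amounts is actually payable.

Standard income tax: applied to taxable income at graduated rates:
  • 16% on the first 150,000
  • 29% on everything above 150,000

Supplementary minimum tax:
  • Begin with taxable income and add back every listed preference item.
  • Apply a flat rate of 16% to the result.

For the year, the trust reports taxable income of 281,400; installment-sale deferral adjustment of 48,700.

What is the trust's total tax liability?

62,106

Supplementary minimum tax:
  Adjusted income: 281,400 + 48,700 = 330,100
  330,100 × 16% = 52,816

Standard income tax:
  150,000 × 16% = 24,000
  131,400 × 29% = 38,106
  → 62,106

62,106 > 52,816, so the standard income tax governs.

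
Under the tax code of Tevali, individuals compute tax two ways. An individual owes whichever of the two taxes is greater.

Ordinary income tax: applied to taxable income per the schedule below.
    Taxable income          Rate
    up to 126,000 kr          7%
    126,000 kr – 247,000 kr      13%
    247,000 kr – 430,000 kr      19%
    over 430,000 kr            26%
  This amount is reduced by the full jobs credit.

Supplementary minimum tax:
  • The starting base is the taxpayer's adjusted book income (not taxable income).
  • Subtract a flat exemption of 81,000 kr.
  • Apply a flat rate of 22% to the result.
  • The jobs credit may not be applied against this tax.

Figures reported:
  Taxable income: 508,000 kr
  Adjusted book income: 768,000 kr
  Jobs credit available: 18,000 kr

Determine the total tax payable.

151,140 kr

Supplementary minimum tax:
  Base (adjusted book income): 768,000 kr
  Less exemption 81,000 kr → base 687,000 kr
  687,000 kr × 22% = 151,140 kr

Ordinary income tax:
  126,000 kr × 7% = 8,820 kr
  121,000 kr × 13% = 15,730 kr
  183,000 kr × 19% = 34,770 kr
  78,000 kr × 26% = 20,280 kr
  → 79,600 kr
  Less jobs credit 18,000 kr → 61,600 kr

151,140 kr > 61,600 kr, so the supplementary minimum tax is the binding amount.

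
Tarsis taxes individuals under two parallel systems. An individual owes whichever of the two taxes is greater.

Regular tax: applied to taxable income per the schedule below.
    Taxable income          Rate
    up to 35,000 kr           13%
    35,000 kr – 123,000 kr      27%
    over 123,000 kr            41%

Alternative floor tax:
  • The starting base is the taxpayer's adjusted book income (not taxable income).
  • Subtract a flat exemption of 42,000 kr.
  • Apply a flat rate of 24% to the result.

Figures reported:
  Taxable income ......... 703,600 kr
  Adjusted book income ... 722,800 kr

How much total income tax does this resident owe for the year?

Alternative floor tax:
  Base (adjusted book income): 722,800 kr
  Less exemption 42,000 kr → base 680,800 kr
  680,800 kr × 24% = 163,392 kr

Regular tax:
  35,000 kr × 13% = 4,550 kr
  88,000 kr × 27% = 23,760 kr
  580,600 kr × 41% = 238,046 kr
  → 266,356 kr

266,356 kr > 163,392 kr, so the regular tax governs.

266,356 kr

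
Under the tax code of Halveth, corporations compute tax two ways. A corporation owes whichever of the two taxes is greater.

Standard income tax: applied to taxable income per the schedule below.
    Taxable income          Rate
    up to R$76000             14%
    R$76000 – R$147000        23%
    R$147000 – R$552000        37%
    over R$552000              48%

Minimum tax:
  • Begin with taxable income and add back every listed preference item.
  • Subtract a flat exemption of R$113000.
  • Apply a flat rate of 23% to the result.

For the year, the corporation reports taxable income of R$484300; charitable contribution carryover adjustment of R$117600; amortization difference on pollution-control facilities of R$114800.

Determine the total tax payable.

Minimum tax:
  Adjusted income: R$484300 + R$117600 + R$114800 = R$716700
  Less exemption R$113000 → base R$603700
  R$603700 × 23% = R$138851

Standard income tax:
  R$76000 × 14% = R$10640
  R$71000 × 23% = R$16330
  R$337300 × 37% = R$124801
  → R$151771

R$151771 > R$138851, so the standard income tax governs.

R$151771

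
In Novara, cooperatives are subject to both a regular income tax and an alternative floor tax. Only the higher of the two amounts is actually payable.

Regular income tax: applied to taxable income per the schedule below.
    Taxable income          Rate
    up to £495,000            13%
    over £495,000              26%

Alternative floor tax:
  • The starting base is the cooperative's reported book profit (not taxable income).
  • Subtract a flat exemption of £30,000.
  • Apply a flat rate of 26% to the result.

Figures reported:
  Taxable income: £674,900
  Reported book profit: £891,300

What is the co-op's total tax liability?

£223,938

Alternative floor tax:
  Base (reported book profit): £891,300
  Less exemption £30,000 → base £861,300
  £861,300 × 26% = £223,938

Regular income tax:
  £495,000 × 13% = £64,350
  £179,900 × 26% = £46,774
  → £111,124

£223,938 > £111,124, so the alternative floor tax is the binding amount.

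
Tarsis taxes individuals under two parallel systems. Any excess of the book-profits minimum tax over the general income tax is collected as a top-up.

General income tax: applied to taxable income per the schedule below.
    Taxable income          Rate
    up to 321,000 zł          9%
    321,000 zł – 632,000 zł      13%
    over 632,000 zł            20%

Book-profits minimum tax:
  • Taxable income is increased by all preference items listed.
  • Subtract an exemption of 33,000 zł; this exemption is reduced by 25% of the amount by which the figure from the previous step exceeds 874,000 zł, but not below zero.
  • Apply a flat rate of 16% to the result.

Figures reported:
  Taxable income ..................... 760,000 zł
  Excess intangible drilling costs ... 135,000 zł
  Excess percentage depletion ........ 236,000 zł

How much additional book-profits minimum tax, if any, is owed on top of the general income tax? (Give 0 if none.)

86,040 zł

Book-profits minimum tax:
  Adjusted income: 760,000 zł + 135,000 zł + 236,000 zł = 1,131,000 zł
  Exemption: 25% × (1,131,000 zł − 874,000 zł) = 64,250 zł ≥ 33,000 zł, so the exemption is fully phased out
  Base: 1,131,000 zł − 0 zł = 1,131,000 zł
  1,131,000 zł × 16% = 180,960 zł

General income tax:
  321,000 zł × 9% = 28,890 zł
  311,000 zł × 13% = 40,430 zł
  128,000 zł × 20% = 25,600 zł
  → 94,920 zł

Excess of book-profits minimum tax over general income tax: 180,960 zł − 94,920 zł = 86,040 zł.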